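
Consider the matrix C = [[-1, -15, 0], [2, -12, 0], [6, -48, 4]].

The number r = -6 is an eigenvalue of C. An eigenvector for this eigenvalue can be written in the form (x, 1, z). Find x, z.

3, 3

We need (C + 6I)v = 0.
C + 6I = [[5, -15, 0], [2, -6, 0], [6, -48, 10]].
Row 1: (5)·x + (-15)·1 + (0)·z = 0
Row 2: (2)·x + (-6)·1 + (0)·z = 0
Row 3: (6)·x + (-48)·1 + (10)·z = 0
Solving gives x = 3, z = 3.
Check: C·(3, 1, 3) = (-18, -6, -18) = -6·(3, 1, 3).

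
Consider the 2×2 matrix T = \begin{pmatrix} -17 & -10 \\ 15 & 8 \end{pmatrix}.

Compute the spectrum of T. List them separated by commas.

det(T - μI) = (-17 - μ)(8 - μ) - (-10)·(15) = μ^2 + 9μ + 14.
This factors as (μ + 7)·(μ + 2) = 0.
Eigenvalues: -7, -2.

-7, -2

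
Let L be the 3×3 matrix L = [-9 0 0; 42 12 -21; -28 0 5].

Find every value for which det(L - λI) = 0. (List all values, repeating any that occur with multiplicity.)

Compute the characteristic polynomial p(t) = det(tI - L).
Expanding the 3×3 determinant: p(t) = t^3 - 8t^2 - 93t + 540.
Try t = -9: p(-9) = 0, so -9 is a root.
Dividing by (t + 9) leaves t^2 - 17t + 60.
The quadratic factors as (t - 5)·(t - 12).
Eigenvalues: -9, 5, 12.

-9, 5, 12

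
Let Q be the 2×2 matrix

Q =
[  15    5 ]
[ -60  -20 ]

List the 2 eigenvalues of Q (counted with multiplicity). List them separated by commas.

det(Q - lambda·I) = (15 - lambda)(-20 - lambda) - (5)·(-60) = lambda^2 + 5·lambda.
This factors as (lambda + 5)·lambda = 0.
Eigenvalues: -5, 0.

-5, 0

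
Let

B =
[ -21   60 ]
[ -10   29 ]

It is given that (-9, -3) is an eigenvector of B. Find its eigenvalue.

-1

Compute Bv: B·(-9, -3) = (9, 3).
Since Bv = λv, compare component 1: 9 = λ·-9, so λ = -1.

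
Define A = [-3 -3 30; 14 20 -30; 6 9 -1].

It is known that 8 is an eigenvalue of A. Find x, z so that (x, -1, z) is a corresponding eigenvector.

3, 1

We need (A - 8I)v = 0.
A - 8I = [[-11, -3, 30], [14, 12, -30], [6, 9, -9]].
Row 1: (-11)·x + (-3)·-1 + (30)·z = 0
Row 2: (14)·x + (12)·-1 + (-30)·z = 0
Row 3: (6)·x + (9)·-1 + (-9)·z = 0
Solving gives x = 3, z = 1.
Check: A·(3, -1, 1) = (24, -8, 8) = 8·(3, -1, 1).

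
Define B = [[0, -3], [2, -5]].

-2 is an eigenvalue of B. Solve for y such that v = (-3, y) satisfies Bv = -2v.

We need (B + 2I)v = 0.
B + 2I = [[2, -3], [2, -3]].
Row 1: (2)·-3 + (-3)·y = 0
Row 2: (2)·-3 + (-3)·y = 0
Solving gives y = -2.
Check: B·(-3, -2) = (6, 4) = -2·(-3, -2).

-2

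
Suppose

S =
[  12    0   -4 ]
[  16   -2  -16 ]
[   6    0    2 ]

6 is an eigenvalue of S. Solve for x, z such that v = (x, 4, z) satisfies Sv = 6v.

We need (S - 6I)v = 0.
S - 6I = [[6, 0, -4], [16, -8, -16], [6, 0, -4]].
Row 1: (6)·x + (0)·4 + (-4)·z = 0
Row 2: (16)·x + (-8)·4 + (-16)·z = 0
Row 3: (6)·x + (0)·4 + (-4)·z = 0
Solving gives x = -4, z = -6.
Check: S·(-4, 4, -6) = (-24, 24, -36) = 6·(-4, 4, -6).

-4, -6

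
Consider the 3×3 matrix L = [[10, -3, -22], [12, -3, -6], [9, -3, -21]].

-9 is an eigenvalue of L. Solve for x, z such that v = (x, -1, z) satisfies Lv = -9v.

1, 1

We need (L + 9I)v = 0.
L + 9I = [[19, -3, -22], [12, 6, -6], [9, -3, -12]].
Row 1: (19)·x + (-3)·-1 + (-22)·z = 0
Row 2: (12)·x + (6)·-1 + (-6)·z = 0
Row 3: (9)·x + (-3)·-1 + (-12)·z = 0
Solving gives x = 1, z = 1.
Check: L·(1, -1, 1) = (-9, 9, -9) = -9·(1, -1, 1).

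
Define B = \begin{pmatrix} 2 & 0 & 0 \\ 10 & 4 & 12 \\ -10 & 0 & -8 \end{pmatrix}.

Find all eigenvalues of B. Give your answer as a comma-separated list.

Set up det(μI - B) = 0.
Expanding the 3×3 determinant: p(μ) = μ^3 + 2μ^2 - 40μ + 64.
Rational-root test: μ = 2 gives p(2) = 0.
Dividing by (μ - 2) leaves μ^2 + 4μ - 32.
The quadratic factors as (μ + 8)·(μ - 4).
Eigenvalues: -8, 2, 4.

-8, 2, 4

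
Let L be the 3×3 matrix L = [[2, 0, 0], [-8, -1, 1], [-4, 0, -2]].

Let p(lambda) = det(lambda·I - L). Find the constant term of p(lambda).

-4

p(lambda) = lambda^3 + lambda^2 - 4·lambda - 4.
The constant term is -4.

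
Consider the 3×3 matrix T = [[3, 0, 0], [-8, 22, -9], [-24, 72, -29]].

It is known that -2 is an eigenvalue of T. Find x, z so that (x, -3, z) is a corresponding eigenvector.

0, -8

We need (T + 2I)v = 0.
T + 2I = [[5, 0, 0], [-8, 24, -9], [-24, 72, -27]].
Row 1: (5)·x + (0)·-3 + (0)·z = 0
Row 2: (-8)·x + (24)·-3 + (-9)·z = 0
Row 3: (-24)·x + (72)·-3 + (-27)·z = 0
Solving gives x = 0, z = -8.
Check: T·(0, -3, -8) = (0, 6, 16) = -2·(0, -3, -8).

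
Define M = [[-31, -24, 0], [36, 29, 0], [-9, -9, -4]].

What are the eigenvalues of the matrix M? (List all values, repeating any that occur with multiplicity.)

Set up det(tI - M) = 0.
Expanding along the first row, p(t) = t^3 + 6t^2 - 27t - 140.
Rational-root test: t = -4 gives p(-4) = 0.
Factor out (t + 4): p(t) = (t + 4)·(t^2 + 2t - 35).
The quadratic factors as (t + 7)·(t - 5).
Eigenvalues: -7, -4, 5.

-7, -4, 5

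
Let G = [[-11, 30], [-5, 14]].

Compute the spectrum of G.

det(G - λI) = (-11 - λ)(14 - λ) - (30)·(-5) = λ^2 - 3λ - 4.
This factors as (λ + 1)·(λ - 4) = 0.
Eigenvalues: -1, 4.

-1, 4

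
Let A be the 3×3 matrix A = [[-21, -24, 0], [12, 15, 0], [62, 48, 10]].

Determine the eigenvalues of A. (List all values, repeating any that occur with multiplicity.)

-9, 3, 10

The characteristic polynomial is p(λ) = det(λI - A).
Expanding along the first row, p(λ) = λ^3 - 4λ^2 - 87λ + 270.
Rational-root test: λ = 3 gives p(3) = 0.
Dividing by (λ - 3) leaves λ^2 - λ - 90.
The quadratic factors as (λ + 9)·(λ - 10).
Eigenvalues: -9, 3, 10.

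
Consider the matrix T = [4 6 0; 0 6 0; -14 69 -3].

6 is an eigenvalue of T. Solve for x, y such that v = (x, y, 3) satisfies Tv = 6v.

We need (T - 6I)v = 0.
T - 6I = [[-2, 6, 0], [0, 0, 0], [-14, 69, -9]].
Row 1: (-2)·x + (6)·y + (0)·3 = 0
Row 2: (0)·x + (0)·y + (0)·3 = 0
Row 3: (-14)·x + (69)·y + (-9)·3 = 0
Solving gives x = 3, y = 1.
Check: T·(3, 1, 3) = (18, 6, 18) = 6·(3, 1, 3).

3, 1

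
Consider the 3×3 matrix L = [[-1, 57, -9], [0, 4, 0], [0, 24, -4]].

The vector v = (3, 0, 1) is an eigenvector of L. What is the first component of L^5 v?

First find the eigenvalue: Lv = (-12, 0, -4) = -4·(3, 0, 1), so λ = -4.
Then L^5 v = λ^5·v = (-4)^5·(3, 0, 1) = -1024·(3, 0, 1) = (-3072, 0, -1024).

-3072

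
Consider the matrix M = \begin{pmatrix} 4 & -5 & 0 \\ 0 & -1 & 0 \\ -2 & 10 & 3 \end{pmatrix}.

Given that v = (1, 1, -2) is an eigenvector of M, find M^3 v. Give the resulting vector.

(-1, -1, 2)

First find the eigenvalue: Mv = (-1, -1, 2) = -1·(1, 1, -2), so λ = -1.
Then M^3 v = λ^3·v = (-1)^3·(1, 1, -2) = -1·(1, 1, -2) = (-1, -1, 2).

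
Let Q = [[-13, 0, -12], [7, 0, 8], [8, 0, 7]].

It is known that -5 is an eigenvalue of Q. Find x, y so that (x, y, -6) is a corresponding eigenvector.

We need (Q + 5I)v = 0.
Q + 5I = [[-8, 0, -12], [7, 5, 8], [8, 0, 12]].
Row 1: (-8)·x + (0)·y + (-12)·-6 = 0
Row 2: (7)·x + (5)·y + (8)·-6 = 0
Row 3: (8)·x + (0)·y + (12)·-6 = 0
Solving gives x = 9, y = -3.
Check: Q·(9, -3, -6) = (-45, 15, 30) = -5·(9, -3, -6).

9, -3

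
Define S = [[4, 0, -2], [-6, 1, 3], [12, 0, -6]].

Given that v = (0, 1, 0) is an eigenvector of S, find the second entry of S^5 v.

1

First find the eigenvalue: Sv = (0, 1, 0) = 1·(0, 1, 0), so λ = 1.
Then S^5 v = λ^5·v = 1^5·(0, 1, 0) = 1·(0, 1, 0) = (0, 1, 0).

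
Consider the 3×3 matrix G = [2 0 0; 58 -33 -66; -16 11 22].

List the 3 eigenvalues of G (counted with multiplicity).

-11, 0, 2

The characteristic polynomial is p(λ) = det(λI - G).
Cofactor expansion gives p(λ) = λ^3 + 9λ^2 - 22λ.
Since p(0) = 0, λ = 0 is a root.
Dividing by λ leaves λ^2 + 9λ - 22.
The quadratic factors as (λ + 11)·(λ - 2).
Eigenvalues: -11, 0, 2.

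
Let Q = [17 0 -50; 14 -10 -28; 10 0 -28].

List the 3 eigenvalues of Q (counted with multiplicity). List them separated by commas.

-10, -8, -3

The characteristic polynomial is p(λ) = det(λI - Q).
Expanding the 3×3 determinant: p(λ) = λ^3 + 21λ^2 + 134λ + 240.
Try λ = -3: p(-3) = 0, so -3 is a root.
Factor out (λ + 3): p(λ) = (λ + 3)·(λ^2 + 18λ + 80).
The quadratic factors as (λ + 10)·(λ + 8).
Eigenvalues: -10, -8, -3.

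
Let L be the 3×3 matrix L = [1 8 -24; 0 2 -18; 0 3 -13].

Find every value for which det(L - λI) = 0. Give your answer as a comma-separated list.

The characteristic polynomial is p(λ) = det(λI - L).
Expanding along the first row, p(λ) = λ^3 + 10λ^2 + 17λ - 28.
Rational-root test: λ = 1 gives p(1) = 0.
Dividing by (λ - 1) leaves λ^2 + 11λ + 28.
The quadratic factors as (λ + 7)·(λ + 4).
Eigenvalues: -7, -4, 1.

-7, -4, 1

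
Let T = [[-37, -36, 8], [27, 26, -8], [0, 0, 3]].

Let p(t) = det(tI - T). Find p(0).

p(0) = det(0·I − T) = det(−T) = (−1)^3·det(T).
det(T) = 30, so p(0) = -30.

-30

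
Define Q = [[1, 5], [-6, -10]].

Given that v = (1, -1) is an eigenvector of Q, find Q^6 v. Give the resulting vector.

(4096, -4096)

First find the eigenvalue: Qv = (-4, 4) = -4·(1, -1), so λ = -4.
Then Q^6 v = λ^6·v = (-4)^6·(1, -1) = 4096·(1, -1) = (4096, -4096).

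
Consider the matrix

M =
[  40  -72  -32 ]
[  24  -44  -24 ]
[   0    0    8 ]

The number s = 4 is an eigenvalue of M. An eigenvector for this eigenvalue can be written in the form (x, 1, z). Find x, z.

2, 0

We need (M - 4I)v = 0.
M - 4I = [[36, -72, -32], [24, -48, -24], [0, 0, 4]].
Row 1: (36)·x + (-72)·1 + (-32)·z = 0
Row 2: (24)·x + (-48)·1 + (-24)·z = 0
Row 3: (0)·x + (0)·1 + (4)·z = 0
Solving gives x = 2, z = 0.
Check: M·(2, 1, 0) = (8, 4, 0) = 4·(2, 1, 0).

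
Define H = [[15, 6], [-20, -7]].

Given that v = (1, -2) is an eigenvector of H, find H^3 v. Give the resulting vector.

First find the eigenvalue: Hv = (3, -6) = 3·(1, -2), so λ = 3.
Then H^3 v = λ^3·v = 3^3·(1, -2) = 27·(1, -2) = (27, -54).

(27, -54)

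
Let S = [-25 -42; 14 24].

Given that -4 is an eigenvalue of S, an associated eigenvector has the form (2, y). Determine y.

We need (S + 4I)v = 0.
S + 4I = [[-21, -42], [14, 28]].
Row 1: (-21)·2 + (-42)·y = 0
Row 2: (14)·2 + (28)·y = 0
Solving gives y = -1.
Check: S·(2, -1) = (-8, 4) = -4·(2, -1).

-1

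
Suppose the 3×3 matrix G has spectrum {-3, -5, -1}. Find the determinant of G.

-15

det(G) is the product of the eigenvalues: (-3) · (-5) · (-1) = -15.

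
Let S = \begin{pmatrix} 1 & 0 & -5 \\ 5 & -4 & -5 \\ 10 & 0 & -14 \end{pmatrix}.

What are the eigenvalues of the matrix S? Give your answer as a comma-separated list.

The characteristic polynomial is p(r) = det(rI - S).
Expanding along the first row, p(r) = r^3 + 17r^2 + 88r + 144.
Try r = -4: p(-4) = 0, so -4 is a root.
Dividing by (r + 4) leaves r^2 + 13r + 36.
The quadratic factors as (r + 9)·(r + 4).
Eigenvalues: -9, -4, -4.

-9, -4, -4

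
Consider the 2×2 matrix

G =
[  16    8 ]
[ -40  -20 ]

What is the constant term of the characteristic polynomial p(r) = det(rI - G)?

0

p(0) = det(0·I − G) = det(−G) = (−1)^2·det(G).
det(G) = 0, so p(0) = 0.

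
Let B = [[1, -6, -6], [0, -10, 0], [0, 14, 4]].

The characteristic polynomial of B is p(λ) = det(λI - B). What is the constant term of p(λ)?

p(λ) = λ^3 + 5λ^2 - 46λ + 40.
The constant term is 40.

40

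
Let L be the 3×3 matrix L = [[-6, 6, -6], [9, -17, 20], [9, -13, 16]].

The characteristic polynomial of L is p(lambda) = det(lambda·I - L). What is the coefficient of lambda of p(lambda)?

p(lambda) = lambda^3 + 7·lambda^2 - 6·lambda - 72.
The coefficient of lambda is -6.

-6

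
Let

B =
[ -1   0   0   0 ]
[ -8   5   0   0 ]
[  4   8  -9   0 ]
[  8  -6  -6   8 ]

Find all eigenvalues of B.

B is lower triangular, so its eigenvalues are the diagonal entries.
Diagonal: -1, 5, -9, 8.

-9, -1, 5, 8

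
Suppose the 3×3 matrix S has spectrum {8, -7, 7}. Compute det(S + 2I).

If S has eigenvalues 8, -7, 7, then S + 2I has eigenvalues 10, -5, 9.
det(S + 2I) = (10) · (-5) · (9) = -450.

-450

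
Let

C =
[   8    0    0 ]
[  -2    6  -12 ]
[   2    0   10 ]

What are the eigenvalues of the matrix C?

6, 8, 10

The characteristic polynomial is p(t) = det(tI - C).
Expanding the 3×3 determinant: p(t) = t^3 - 24t^2 + 188t - 480.
Try t = 6: p(6) = 0, so 6 is a root.
Factor out (t - 6): p(t) = (t - 6)·(t^2 - 18t + 80).
The quadratic factors as (t - 8)·(t - 10).
Eigenvalues: 6, 8, 10.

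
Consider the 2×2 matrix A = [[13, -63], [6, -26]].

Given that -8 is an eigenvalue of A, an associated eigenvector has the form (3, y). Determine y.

We need (A + 8I)v = 0.
A + 8I = [[21, -63], [6, -18]].
Row 1: (21)·3 + (-63)·y = 0
Row 2: (6)·3 + (-18)·y = 0
Solving gives y = 1.
Check: A·(3, 1) = (-24, -8) = -8·(3, 1).

1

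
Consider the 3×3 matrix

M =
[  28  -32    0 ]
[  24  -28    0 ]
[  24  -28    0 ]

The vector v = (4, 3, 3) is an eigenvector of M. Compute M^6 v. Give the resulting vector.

(16384, 12288, 12288)

First find the eigenvalue: Mv = (16, 12, 12) = 4·(4, 3, 3), so λ = 4.
Then M^6 v = λ^6·v = 4^6·(4, 3, 3) = 4096·(4, 3, 3) = (16384, 12288, 12288).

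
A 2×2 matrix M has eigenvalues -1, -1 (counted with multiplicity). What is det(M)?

det(M) is the product of the eigenvalues: (-1) · (-1) = 1.

1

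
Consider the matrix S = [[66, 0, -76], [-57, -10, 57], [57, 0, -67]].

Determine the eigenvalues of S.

The characteristic polynomial is p(s) = det(sI - S).
Expanding along the first row, p(s) = s^3 + 11s^2 - 80s - 900.
Try s = -10: p(-10) = 0, so -10 is a root.
Dividing by (s + 10) leaves s^2 + s - 90.
The quadratic factors as (s + 10)·(s - 9).
Eigenvalues: -10, -10, 9.

-10, -10, 9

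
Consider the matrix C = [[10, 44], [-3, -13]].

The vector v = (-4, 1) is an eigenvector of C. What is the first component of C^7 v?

First find the eigenvalue: Cv = (4, -1) = -1·(-4, 1), so λ = -1.
Then C^7 v = λ^7·v = (-1)^7·(-4, 1) = -1·(-4, 1) = (4, -1).

4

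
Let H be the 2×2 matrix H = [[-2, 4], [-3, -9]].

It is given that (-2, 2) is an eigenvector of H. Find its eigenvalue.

-6

Compute Hv: H·(-2, 2) = (12, -12).
Since Hv = λv, compare component 1: 12 = λ·-2, so λ = -6.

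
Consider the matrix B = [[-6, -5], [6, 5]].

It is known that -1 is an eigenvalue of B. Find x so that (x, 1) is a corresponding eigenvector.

We need (B + 1I)v = 0.
B + 1I = [[-5, -5], [6, 6]].
Row 1: (-5)·x + (-5)·1 = 0
Row 2: (6)·x + (6)·1 = 0
Solving gives x = -1.
Check: B·(-1, 1) = (1, -1) = -1·(-1, 1).

-1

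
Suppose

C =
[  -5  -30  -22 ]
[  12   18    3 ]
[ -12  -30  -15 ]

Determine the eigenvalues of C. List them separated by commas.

Set up det(μI - C) = 0.
Cofactor expansion gives p(μ) = μ^3 + 2μ^2 - 99μ + 252.
Rational-root test: μ = 3 gives p(3) = 0.
Dividing by (μ - 3) leaves μ^2 + 5μ - 84.
The quadratic factors as (μ + 12)·(μ - 7).
Eigenvalues: -12, 3, 7.

-12, 3, 7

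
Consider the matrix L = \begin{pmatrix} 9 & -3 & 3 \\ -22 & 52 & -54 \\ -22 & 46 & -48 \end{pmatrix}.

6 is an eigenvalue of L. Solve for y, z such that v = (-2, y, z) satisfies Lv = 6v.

We need (L - 6I)v = 0.
L - 6I = [[3, -3, 3], [-22, 46, -54], [-22, 46, -54]].
Row 1: (3)·-2 + (-3)·y + (3)·z = 0
Row 2: (-22)·-2 + (46)·y + (-54)·z = 0
Row 3: (-22)·-2 + (46)·y + (-54)·z = 0
Solving gives y = -8, z = -6.
Check: L·(-2, -8, -6) = (-12, -48, -36) = 6·(-2, -8, -6).

-8, -6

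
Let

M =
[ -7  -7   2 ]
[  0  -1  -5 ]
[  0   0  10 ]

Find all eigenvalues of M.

-7, -1, 10

M is upper triangular, so its eigenvalues are the diagonal entries.
Diagonal: -7, -1, 10.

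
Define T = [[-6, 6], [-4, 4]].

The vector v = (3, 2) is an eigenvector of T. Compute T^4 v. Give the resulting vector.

(48, 32)

First find the eigenvalue: Tv = (-6, -4) = -2·(3, 2), so λ = -2.
Then T^4 v = λ^4·v = (-2)^4·(3, 2) = 16·(3, 2) = (48, 32).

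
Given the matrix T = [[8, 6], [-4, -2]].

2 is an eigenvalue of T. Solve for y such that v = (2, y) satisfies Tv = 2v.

-2

We need (T - 2I)v = 0.
T - 2I = [[6, 6], [-4, -4]].
Row 1: (6)·2 + (6)·y = 0
Row 2: (-4)·2 + (-4)·y = 0
Solving gives y = -2.
Check: T·(2, -2) = (4, -4) = 2·(2, -2).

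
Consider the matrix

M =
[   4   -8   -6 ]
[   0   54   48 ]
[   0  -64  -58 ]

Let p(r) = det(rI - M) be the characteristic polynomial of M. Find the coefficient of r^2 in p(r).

0

The coefficient of r^2 of det(rI - M) is −trace(M).
trace(M) = (4) + (54) + (-58) = 0, so the coefficient is 0.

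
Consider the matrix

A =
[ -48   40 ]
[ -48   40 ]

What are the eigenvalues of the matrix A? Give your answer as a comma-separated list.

det(A - lambda·I) = (-48 - lambda)(40 - lambda) - (40)·(-48) = lambda^2 + 8·lambda.
This factors as (lambda + 8)·lambda = 0.
Eigenvalues: -8, 0.

-8, 0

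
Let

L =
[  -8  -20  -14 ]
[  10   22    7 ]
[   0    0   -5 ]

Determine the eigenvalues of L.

-5, 2, 12

The characteristic polynomial is p(lambda) = det(lambda·I - L).
Expanding along the first row, p(lambda) = lambda^3 - 9·lambda^2 - 46·lambda + 120.
Try lambda = -5: p(-5) = 0, so -5 is a root.
Factor out (lambda + 5): p(lambda) = (lambda + 5)·(lambda^2 - 14·lambda + 24).
The quadratic factors as (lambda - 2)·(lambda - 12).
Eigenvalues: -5, 2, 12.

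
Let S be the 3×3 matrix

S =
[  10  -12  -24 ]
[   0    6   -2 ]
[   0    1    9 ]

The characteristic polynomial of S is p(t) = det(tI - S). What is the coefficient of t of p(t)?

206

p(t) = t^3 - 25t^2 + 206t - 560.
The coefficient of t is 206.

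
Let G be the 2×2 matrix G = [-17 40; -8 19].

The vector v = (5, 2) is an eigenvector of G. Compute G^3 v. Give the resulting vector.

(-5, -2)

First find the eigenvalue: Gv = (-5, -2) = -1·(5, 2), so λ = -1.
Then G^3 v = λ^3·v = (-1)^3·(5, 2) = -1·(5, 2) = (-5, -2).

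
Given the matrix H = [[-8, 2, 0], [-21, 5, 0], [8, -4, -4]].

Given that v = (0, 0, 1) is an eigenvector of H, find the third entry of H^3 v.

-64

First find the eigenvalue: Hv = (0, 0, -4) = -4·(0, 0, 1), so λ = -4.
Then H^3 v = λ^3·v = (-4)^3·(0, 0, 1) = -64·(0, 0, 1) = (0, 0, -64).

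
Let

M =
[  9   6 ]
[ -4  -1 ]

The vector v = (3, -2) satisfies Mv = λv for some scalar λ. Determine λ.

Compute Mv: M·(3, -2) = (15, -10).
Since Mv = λv, compare component 1: 15 = λ·3, so λ = 5.

5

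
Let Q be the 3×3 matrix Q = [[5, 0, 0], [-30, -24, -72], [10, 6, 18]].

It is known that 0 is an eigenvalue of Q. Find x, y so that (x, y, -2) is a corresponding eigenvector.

We need (Q)v = 0.
Q = [[5, 0, 0], [-30, -24, -72], [10, 6, 18]].
Row 1: (5)·x + (0)·y + (0)·-2 = 0
Row 2: (-30)·x + (-24)·y + (-72)·-2 = 0
Row 3: (10)·x + (6)·y + (18)·-2 = 0
Solving gives x = 0, y = 6.
Check: Q·(0, 6, -2) = (0, 0, 0) = 0·(0, 6, -2).

0, 6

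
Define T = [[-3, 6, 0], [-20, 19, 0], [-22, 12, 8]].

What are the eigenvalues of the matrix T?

7, 8, 9

Compute the characteristic polynomial p(μ) = det(μI - T).
Expanding along the first row, p(μ) = μ^3 - 24μ^2 + 191μ - 504.
Since p(7) = 0, μ = 7 is a root.
Factor out (μ - 7): p(μ) = (μ - 7)·(μ^2 - 17μ + 72).
The quadratic factors as (μ - 8)·(μ - 9).
Eigenvalues: 7, 8, 9.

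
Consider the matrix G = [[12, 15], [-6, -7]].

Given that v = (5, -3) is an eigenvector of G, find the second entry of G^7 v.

-6561

First find the eigenvalue: Gv = (15, -9) = 3·(5, -3), so λ = 3.
Then G^7 v = λ^7·v = 3^7·(5, -3) = 2187·(5, -3) = (10935, -6561).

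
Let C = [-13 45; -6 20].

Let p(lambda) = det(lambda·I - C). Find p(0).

10

p(0) = det(0·I − C) = det(−C) = (−1)^2·det(C).
det(C) = 10, so p(0) = 10.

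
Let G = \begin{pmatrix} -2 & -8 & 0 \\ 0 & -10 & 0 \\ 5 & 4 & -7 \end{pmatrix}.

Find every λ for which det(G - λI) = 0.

-10, -7, -2

Compute the characteristic polynomial p(s) = det(sI - G).
Expanding the 3×3 determinant: p(s) = s^3 + 19s^2 + 104s + 140.
Since p(-2) = 0, s = -2 is a root.
Dividing by (s + 2) leaves s^2 + 17s + 70.
The quadratic factors as (s + 10)·(s + 7).
Eigenvalues: -10, -7, -2.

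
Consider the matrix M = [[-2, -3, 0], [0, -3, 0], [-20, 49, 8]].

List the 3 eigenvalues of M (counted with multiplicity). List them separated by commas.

Set up det(lambda·I - M) = 0.
Cofactor expansion gives p(lambda) = lambda^3 - 3·lambda^2 - 34·lambda - 48.
Rational-root test: lambda = -2 gives p(-2) = 0.
Factor out (lambda + 2): p(lambda) = (lambda + 2)·(lambda^2 - 5·lambda - 24).
The quadratic factors as (lambda + 3)·(lambda - 8).
Eigenvalues: -3, -2, 8.

-3, -2, 8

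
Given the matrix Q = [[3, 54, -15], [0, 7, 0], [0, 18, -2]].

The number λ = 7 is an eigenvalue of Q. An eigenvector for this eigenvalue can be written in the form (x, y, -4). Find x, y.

-12, -2

We need (Q - 7I)v = 0.
Q - 7I = [[-4, 54, -15], [0, 0, 0], [0, 18, -9]].
Row 1: (-4)·x + (54)·y + (-15)·-4 = 0
Row 2: (0)·x + (0)·y + (0)·-4 = 0
Row 3: (0)·x + (18)·y + (-9)·-4 = 0
Solving gives x = -12, y = -2.
Check: Q·(-12, -2, -4) = (-84, -14, -28) = 7·(-12, -2, -4).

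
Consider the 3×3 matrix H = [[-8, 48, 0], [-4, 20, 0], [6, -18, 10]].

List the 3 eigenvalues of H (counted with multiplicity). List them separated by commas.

Set up det(rI - H) = 0.
Expanding the 3×3 determinant: p(r) = r^3 - 22r^2 + 152r - 320.
Since p(8) = 0, r = 8 is a root.
Dividing by (r - 8) leaves r^2 - 14r + 40.
The quadratic factors as (r - 4)·(r - 10).
Eigenvalues: 4, 8, 10.

4, 8, 10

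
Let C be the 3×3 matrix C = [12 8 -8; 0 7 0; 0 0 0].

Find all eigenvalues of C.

0, 7, 12

C is upper triangular, so its eigenvalues are the diagonal entries.
Diagonal: 12, 7, 0.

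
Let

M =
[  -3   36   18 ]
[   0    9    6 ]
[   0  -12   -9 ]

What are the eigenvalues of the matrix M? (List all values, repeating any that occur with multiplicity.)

-3, -3, 3

Set up det(tI - M) = 0.
Expanding along the first row, p(t) = t^3 + 3t^2 - 9t - 27.
Rational-root test: t = -3 gives p(-3) = 0.
Dividing by (t + 3) leaves t^2 - 9.
The quadratic factors as (t + 3)·(t - 3).
Eigenvalues: -3, -3, 3.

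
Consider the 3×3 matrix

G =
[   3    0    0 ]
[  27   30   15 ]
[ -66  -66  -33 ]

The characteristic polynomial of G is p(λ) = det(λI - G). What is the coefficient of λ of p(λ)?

-9

p(λ) = λ^3 - 9λ.
The coefficient of λ is -9.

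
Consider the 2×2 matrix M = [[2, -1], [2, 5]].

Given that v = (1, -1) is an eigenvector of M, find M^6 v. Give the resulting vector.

First find the eigenvalue: Mv = (3, -3) = 3·(1, -1), so λ = 3.
Then M^6 v = λ^6·v = 3^6·(1, -1) = 729·(1, -1) = (729, -729).

(729, -729)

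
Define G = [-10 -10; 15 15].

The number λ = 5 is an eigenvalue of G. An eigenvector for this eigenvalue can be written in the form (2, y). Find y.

-3

We need (G - 5I)v = 0.
G - 5I = [[-15, -10], [15, 10]].
Row 1: (-15)·2 + (-10)·y = 0
Row 2: (15)·2 + (10)·y = 0
Solving gives y = -3.
Check: G·(2, -3) = (10, -15) = 5·(2, -3).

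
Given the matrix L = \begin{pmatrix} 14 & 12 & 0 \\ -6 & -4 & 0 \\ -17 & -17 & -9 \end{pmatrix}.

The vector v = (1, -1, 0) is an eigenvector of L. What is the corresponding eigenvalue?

Compute Lv: L·(1, -1, 0) = (2, -2, 0).
Since Lv = λv, compare component 1: 2 = λ·1, so λ = 2.

2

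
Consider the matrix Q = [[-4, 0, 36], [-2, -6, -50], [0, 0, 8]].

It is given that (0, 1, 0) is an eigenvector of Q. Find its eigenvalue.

-6

Compute Qv: Q·(0, 1, 0) = (0, -6, 0).
Since Qv = λv, compare component 2: -6 = λ·1, so λ = -6.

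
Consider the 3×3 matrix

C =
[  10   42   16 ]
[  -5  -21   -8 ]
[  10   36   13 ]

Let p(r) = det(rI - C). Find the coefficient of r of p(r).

-15

p(r) = r^3 - 2r^2 - 15r.
The coefficient of r is -15.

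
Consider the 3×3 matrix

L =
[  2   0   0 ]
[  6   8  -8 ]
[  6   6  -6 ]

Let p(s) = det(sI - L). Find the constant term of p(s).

0

p(s) = s^3 - 4s^2 + 4s.
The constant term is 0.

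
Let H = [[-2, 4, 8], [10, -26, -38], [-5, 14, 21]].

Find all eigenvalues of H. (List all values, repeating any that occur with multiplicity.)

-7, -2, 2

Compute the characteristic polynomial p(r) = det(rI - H).
Expanding the 3×3 determinant: p(r) = r^3 + 7r^2 - 4r - 28.
Since p(-2) = 0, r = -2 is a root.
Factor out (r + 2): p(r) = (r + 2)·(r^2 + 5r - 14).
The quadratic factors as (r + 7)·(r - 2).
Eigenvalues: -7, -2, 2.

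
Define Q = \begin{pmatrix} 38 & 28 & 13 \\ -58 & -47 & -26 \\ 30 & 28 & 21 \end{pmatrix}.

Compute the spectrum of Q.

The characteristic polynomial is p(μ) = det(μI - Q).
Expanding along the first row, p(μ) = μ^3 - 12μ^2 - 13μ + 360.
Since p(8) = 0, μ = 8 is a root.
Factor out (μ - 8): p(μ) = (μ - 8)·(μ^2 - 4μ - 45).
The quadratic factors as (μ + 5)·(μ - 9).
Eigenvalues: -5, 8, 9.

-5, 8, 9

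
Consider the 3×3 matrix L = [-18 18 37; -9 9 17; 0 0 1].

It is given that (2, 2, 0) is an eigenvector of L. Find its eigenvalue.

Compute Lv: L·(2, 2, 0) = (0, 0, 0).
Since Lv = λv, compare component 1: 0 = λ·2, so λ = 0.

0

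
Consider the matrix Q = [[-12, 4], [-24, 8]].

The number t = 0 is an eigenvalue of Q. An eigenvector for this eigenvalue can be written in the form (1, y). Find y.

We need (Q)v = 0.
Q = [[-12, 4], [-24, 8]].
Row 1: (-12)·1 + (4)·y = 0
Row 2: (-24)·1 + (8)·y = 0
Solving gives y = 3.
Check: Q·(1, 3) = (0, 0) = 0·(1, 3).

3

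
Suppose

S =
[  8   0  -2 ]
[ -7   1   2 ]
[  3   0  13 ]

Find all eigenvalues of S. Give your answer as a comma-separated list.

1, 10, 11

The characteristic polynomial is p(λ) = det(λI - S).
Expanding the 3×3 determinant: p(λ) = λ^3 - 22λ^2 + 131λ - 110.
Since p(11) = 0, λ = 11 is a root.
Factor out (λ - 11): p(λ) = (λ - 11)·(λ^2 - 11λ + 10).
The quadratic factors as (λ - 1)·(λ - 10).
Eigenvalues: 1, 10, 11.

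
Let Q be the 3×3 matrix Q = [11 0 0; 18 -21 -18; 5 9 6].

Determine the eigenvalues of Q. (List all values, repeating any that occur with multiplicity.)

-12, -3, 11

Compute the characteristic polynomial p(λ) = det(λI - Q).
Expanding the 3×3 determinant: p(λ) = λ^3 + 4λ^2 - 129λ - 396.
Since p(11) = 0, λ = 11 is a root.
Dividing by (λ - 11) leaves λ^2 + 15λ + 36.
The quadratic factors as (λ + 12)·(λ + 3).
Eigenvalues: -12, -3, 11.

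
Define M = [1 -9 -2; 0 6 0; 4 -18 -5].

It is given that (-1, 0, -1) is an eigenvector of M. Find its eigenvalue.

-1

Compute Mv: M·(-1, 0, -1) = (1, 0, 1).
Since Mv = λv, compare component 1: 1 = λ·-1, so λ = -1.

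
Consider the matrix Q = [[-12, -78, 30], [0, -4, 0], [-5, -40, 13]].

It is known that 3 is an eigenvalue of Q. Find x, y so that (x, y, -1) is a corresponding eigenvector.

-2, 0

We need (Q - 3I)v = 0.
Q - 3I = [[-15, -78, 30], [0, -7, 0], [-5, -40, 10]].
Row 1: (-15)·x + (-78)·y + (30)·-1 = 0
Row 2: (0)·x + (-7)·y + (0)·-1 = 0
Row 3: (-5)·x + (-40)·y + (10)·-1 = 0
Solving gives x = -2, y = 0.
Check: Q·(-2, 0, -1) = (-6, 0, -3) = 3·(-2, 0, -1).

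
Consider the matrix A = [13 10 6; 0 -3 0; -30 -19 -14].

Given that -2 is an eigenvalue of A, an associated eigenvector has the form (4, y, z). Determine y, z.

0, -10

We need (A + 2I)v = 0.
A + 2I = [[15, 10, 6], [0, -1, 0], [-30, -19, -12]].
Row 1: (15)·4 + (10)·y + (6)·z = 0
Row 2: (0)·4 + (-1)·y + (0)·z = 0
Row 3: (-30)·4 + (-19)·y + (-12)·z = 0
Solving gives y = 0, z = -10.
Check: A·(4, 0, -10) = (-8, 0, 20) = -2·(4, 0, -10).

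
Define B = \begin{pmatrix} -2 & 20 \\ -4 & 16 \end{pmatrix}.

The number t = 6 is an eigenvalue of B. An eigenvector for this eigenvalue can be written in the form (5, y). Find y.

2

We need (B - 6I)v = 0.
B - 6I = [[-8, 20], [-4, 10]].
Row 1: (-8)·5 + (20)·y = 0
Row 2: (-4)·5 + (10)·y = 0
Solving gives y = 2.
Check: B·(5, 2) = (30, 12) = 6·(5, 2).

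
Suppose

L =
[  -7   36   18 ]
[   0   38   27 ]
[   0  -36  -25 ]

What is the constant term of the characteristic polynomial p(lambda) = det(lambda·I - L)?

p(0) = det(0·I − L) = det(−L) = (−1)^3·det(L).
det(L) = -154, so p(0) = 154.

154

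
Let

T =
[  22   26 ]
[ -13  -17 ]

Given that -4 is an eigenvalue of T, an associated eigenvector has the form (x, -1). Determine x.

1

We need (T + 4I)v = 0.
T + 4I = [[26, 26], [-13, -13]].
Row 1: (26)·x + (26)·-1 = 0
Row 2: (-13)·x + (-13)·-1 = 0
Solving gives x = 1.
Check: T·(1, -1) = (-4, 4) = -4·(1, -1).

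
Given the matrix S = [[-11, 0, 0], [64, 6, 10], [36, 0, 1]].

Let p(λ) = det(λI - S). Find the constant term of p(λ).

p(λ) = λ^3 + 4λ^2 - 71λ + 66.
The constant term is 66.

66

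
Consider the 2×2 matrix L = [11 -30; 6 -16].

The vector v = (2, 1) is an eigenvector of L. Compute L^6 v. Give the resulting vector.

(8192, 4096)

First find the eigenvalue: Lv = (-8, -4) = -4·(2, 1), so λ = -4.
Then L^6 v = λ^6·v = (-4)^6·(2, 1) = 4096·(2, 1) = (8192, 4096).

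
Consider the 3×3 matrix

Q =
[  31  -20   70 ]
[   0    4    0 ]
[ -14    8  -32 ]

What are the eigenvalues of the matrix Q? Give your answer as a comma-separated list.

-4, 3, 4

Compute the characteristic polynomial p(r) = det(rI - Q).
Cofactor expansion gives p(r) = r^3 - 3r^2 - 16r + 48.
Rational-root test: r = 3 gives p(3) = 0.
Factor out (r - 3): p(r) = (r - 3)·(r^2 - 16).
The quadratic factors as (r + 4)·(r - 4).
Eigenvalues: -4, 3, 4.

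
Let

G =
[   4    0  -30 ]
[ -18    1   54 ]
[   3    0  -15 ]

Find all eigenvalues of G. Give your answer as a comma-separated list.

The characteristic polynomial is p(r) = det(rI - G).
Cofactor expansion gives p(r) = r^3 + 10r^2 + 19r - 30.
Since p(1) = 0, r = 1 is a root.
Dividing by (r - 1) leaves r^2 + 11r + 30.
The quadratic factors as (r + 6)·(r + 5).
Eigenvalues: -6, -5, 1.

-6, -5, 1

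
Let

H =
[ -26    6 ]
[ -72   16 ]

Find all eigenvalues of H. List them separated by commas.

det(H - λI) = (-26 - λ)(16 - λ) - (6)·(-72) = λ^2 + 10λ + 16.
This factors as (λ + 8)·(λ + 2) = 0.
Eigenvalues: -8, -2.

-8, -2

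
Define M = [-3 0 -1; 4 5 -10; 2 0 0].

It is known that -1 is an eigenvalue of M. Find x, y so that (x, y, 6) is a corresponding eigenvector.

We need (M + 1I)v = 0.
M + 1I = [[-2, 0, -1], [4, 6, -10], [2, 0, 1]].
Row 1: (-2)·x + (0)·y + (-1)·6 = 0
Row 2: (4)·x + (6)·y + (-10)·6 = 0
Row 3: (2)·x + (0)·y + (1)·6 = 0
Solving gives x = -3, y = 12.
Check: M·(-3, 12, 6) = (3, -12, -6) = -1·(-3, 12, 6).

-3, 12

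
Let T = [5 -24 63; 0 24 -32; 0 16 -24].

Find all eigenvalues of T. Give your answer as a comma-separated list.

The characteristic polynomial is p(s) = det(sI - T).
Cofactor expansion gives p(s) = s^3 - 5s^2 - 64s + 320.
Try s = 5: p(5) = 0, so 5 is a root.
Factor out (s - 5): p(s) = (s - 5)·(s^2 - 64).
The quadratic factors as (s + 8)·(s - 8).
Eigenvalues: -8, 5, 8.

-8, 5, 8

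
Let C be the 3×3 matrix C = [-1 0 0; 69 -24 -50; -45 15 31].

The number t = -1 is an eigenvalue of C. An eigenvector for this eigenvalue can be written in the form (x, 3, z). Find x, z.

We need (C + 1I)v = 0.
C + 1I = [[0, 0, 0], [69, -23, -50], [-45, 15, 32]].
Row 1: (0)·x + (0)·3 + (0)·z = 0
Row 2: (69)·x + (-23)·3 + (-50)·z = 0
Row 3: (-45)·x + (15)·3 + (32)·z = 0
Solving gives x = 1, z = 0.
Check: C·(1, 3, 0) = (-1, -3, 0) = -1·(1, 3, 0).

1, 0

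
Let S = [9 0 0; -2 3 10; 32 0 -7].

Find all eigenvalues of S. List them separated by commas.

The characteristic polynomial is p(λ) = det(λI - S).
Expanding along the first row, p(λ) = λ^3 - 5λ^2 - 57λ + 189.
Try λ = 3: p(3) = 0, so 3 is a root.
Dividing by (λ - 3) leaves λ^2 - 2λ - 63.
The quadratic factors as (λ + 7)·(λ - 9).
Eigenvalues: -7, 3, 9.

-7, 3, 9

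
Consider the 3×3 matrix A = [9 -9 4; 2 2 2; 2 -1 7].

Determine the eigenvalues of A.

Compute the characteristic polynomial p(lambda) = det(lambda·I - A).
Expanding the 3×3 determinant: p(lambda) = lambda^3 - 18·lambda^2 + 107·lambda - 210.
Rational-root test: lambda = 5 gives p(5) = 0.
Dividing by (lambda - 5) leaves lambda^2 - 13·lambda + 42.
The quadratic factors as (lambda - 6)·(lambda - 7).
Eigenvalues: 5, 6, 7.

5, 6, 7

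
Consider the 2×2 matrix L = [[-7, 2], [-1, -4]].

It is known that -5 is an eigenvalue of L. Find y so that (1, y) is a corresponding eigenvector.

1

We need (L + 5I)v = 0.
L + 5I = [[-2, 2], [-1, 1]].
Row 1: (-2)·1 + (2)·y = 0
Row 2: (-1)·1 + (1)·y = 0
Solving gives y = 1.
Check: L·(1, 1) = (-5, -5) = -5·(1, 1).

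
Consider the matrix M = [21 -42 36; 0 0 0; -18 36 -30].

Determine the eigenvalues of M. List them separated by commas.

The characteristic polynomial is p(μ) = det(μI - M).
Cofactor expansion gives p(μ) = μ^3 + 9μ^2 + 18μ.
Try μ = -6: p(-6) = 0, so -6 is a root.
Dividing by (μ + 6) leaves μ^2 + 3μ.
The quadratic factors as (μ + 3)·μ.
Eigenvalues: -6, -3, 0.

-6, -3, 0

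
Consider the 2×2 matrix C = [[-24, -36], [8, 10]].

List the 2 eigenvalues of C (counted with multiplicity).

det(C - tI) = (-24 - t)(10 - t) - (-36)·(8) = t^2 + 14t + 48.
This factors as (t + 8)·(t + 6) = 0.
Eigenvalues: -8, -6.

-8, -6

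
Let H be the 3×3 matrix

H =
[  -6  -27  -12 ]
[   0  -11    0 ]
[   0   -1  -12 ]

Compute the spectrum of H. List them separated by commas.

Compute the characteristic polynomial p(lambda) = det(lambda·I - H).
Cofactor expansion gives p(lambda) = lambda^3 + 29·lambda^2 + 270·lambda + 792.
Rational-root test: lambda = -6 gives p(-6) = 0.
Dividing by (lambda + 6) leaves lambda^2 + 23·lambda + 132.
The quadratic factors as (lambda + 12)·(lambda + 11).
Eigenvalues: -12, -11, -6.

-12, -11, -6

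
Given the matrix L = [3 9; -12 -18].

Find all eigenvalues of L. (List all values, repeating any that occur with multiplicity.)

-9, -6

det(L - tI) = (3 - t)(-18 - t) - (9)·(-12) = t^2 + 15t + 54.
This factors as (t + 9)·(t + 6) = 0.
Eigenvalues: -9, -6.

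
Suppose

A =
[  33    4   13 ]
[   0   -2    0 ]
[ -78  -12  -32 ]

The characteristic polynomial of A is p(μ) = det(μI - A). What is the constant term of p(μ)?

-84

p(μ) = μ^3 + μ^2 - 44μ - 84.
The constant term is -84.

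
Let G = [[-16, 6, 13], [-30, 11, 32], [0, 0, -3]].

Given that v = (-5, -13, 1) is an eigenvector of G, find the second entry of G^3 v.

First find the eigenvalue: Gv = (15, 39, -3) = -3·(-5, -13, 1), so λ = -3.
Then G^3 v = λ^3·v = (-3)^3·(-5, -13, 1) = -27·(-5, -13, 1) = (135, 351, -27).

351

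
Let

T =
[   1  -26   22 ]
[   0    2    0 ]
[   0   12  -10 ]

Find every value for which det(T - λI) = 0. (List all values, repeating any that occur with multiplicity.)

Compute the characteristic polynomial p(λ) = det(λI - T).
Expanding along the first row, p(λ) = λ^3 + 7λ^2 - 28λ + 20.
Try λ = 1: p(1) = 0, so 1 is a root.
Dividing by (λ - 1) leaves λ^2 + 8λ - 20.
The quadratic factors as (λ + 10)·(λ - 2).
Eigenvalues: -10, 1, 2.

-10, 1, 2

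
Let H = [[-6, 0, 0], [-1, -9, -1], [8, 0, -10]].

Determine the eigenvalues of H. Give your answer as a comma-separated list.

-10, -9, -6

The characteristic polynomial is p(s) = det(sI - H).
Expanding the 3×3 determinant: p(s) = s^3 + 25s^2 + 204s + 540.
Rational-root test: s = -6 gives p(-6) = 0.
Factor out (s + 6): p(s) = (s + 6)·(s^2 + 19s + 90).
The quadratic factors as (s + 10)·(s + 9).
Eigenvalues: -10, -9, -6.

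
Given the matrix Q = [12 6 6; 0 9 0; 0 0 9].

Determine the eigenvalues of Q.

Q is upper triangular, so its eigenvalues are the diagonal entries.
Diagonal: 12, 9, 9.

9, 9, 12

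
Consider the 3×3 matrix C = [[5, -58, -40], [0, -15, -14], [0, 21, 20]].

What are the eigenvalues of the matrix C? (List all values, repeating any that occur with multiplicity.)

The characteristic polynomial is p(μ) = det(μI - C).
Expanding along the first row, p(μ) = μ^3 - 10μ^2 + 19μ + 30.
Since p(5) = 0, μ = 5 is a root.
Dividing by (μ - 5) leaves μ^2 - 5μ - 6.
The quadratic factors as (μ + 1)·(μ - 6).
Eigenvalues: -1, 5, 6.

-1, 5, 6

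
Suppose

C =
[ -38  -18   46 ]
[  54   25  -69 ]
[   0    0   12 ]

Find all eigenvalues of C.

-11, -2, 12

Compute the characteristic polynomial p(s) = det(sI - C).
Cofactor expansion gives p(s) = s^3 + s^2 - 134s - 264.
Try s = -2: p(-2) = 0, so -2 is a root.
Dividing by (s + 2) leaves s^2 - s - 132.
The quadratic factors as (s + 11)·(s - 12).
Eigenvalues: -11, -2, 12.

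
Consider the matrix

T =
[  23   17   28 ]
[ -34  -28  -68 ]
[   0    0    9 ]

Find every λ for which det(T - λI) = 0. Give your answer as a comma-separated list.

-11, 6, 9

Compute the characteristic polynomial p(lambda) = det(lambda·I - T).
Expanding along the first row, p(lambda) = lambda^3 - 4·lambda^2 - 111·lambda + 594.
Since p(6) = 0, lambda = 6 is a root.
Factor out (lambda - 6): p(lambda) = (lambda - 6)·(lambda^2 + 2·lambda - 99).
The quadratic factors as (lambda + 11)·(lambda - 9).
Eigenvalues: -11, 6, 9.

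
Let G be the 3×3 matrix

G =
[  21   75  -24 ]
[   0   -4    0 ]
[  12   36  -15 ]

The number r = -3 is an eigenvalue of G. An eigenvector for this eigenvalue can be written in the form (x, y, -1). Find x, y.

We need (G + 3I)v = 0.
G + 3I = [[24, 75, -24], [0, -1, 0], [12, 36, -12]].
Row 1: (24)·x + (75)·y + (-24)·-1 = 0
Row 2: (0)·x + (-1)·y + (0)·-1 = 0
Row 3: (12)·x + (36)·y + (-12)·-1 = 0
Solving gives x = -1, y = 0.
Check: G·(-1, 0, -1) = (3, 0, 3) = -3·(-1, 0, -1).

-1, 0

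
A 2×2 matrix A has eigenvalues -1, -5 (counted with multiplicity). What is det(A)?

det(A) is the product of the eigenvalues: (-1) · (-5) = 5.

5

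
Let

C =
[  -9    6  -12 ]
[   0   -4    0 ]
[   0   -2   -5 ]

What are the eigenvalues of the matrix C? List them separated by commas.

-9, -5, -4

Compute the characteristic polynomial p(λ) = det(λI - C).
Expanding along the first row, p(λ) = λ^3 + 18λ^2 + 101λ + 180.
Try λ = -4: p(-4) = 0, so -4 is a root.
Dividing by (λ + 4) leaves λ^2 + 14λ + 45.
The quadratic factors as (λ + 9)·(λ + 5).
Eigenvalues: -9, -5, -4.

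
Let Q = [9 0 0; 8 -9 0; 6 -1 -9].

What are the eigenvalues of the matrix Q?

Q is lower triangular, so its eigenvalues are the diagonal entries.
Diagonal: 9, -9, -9.

-9, -9, 9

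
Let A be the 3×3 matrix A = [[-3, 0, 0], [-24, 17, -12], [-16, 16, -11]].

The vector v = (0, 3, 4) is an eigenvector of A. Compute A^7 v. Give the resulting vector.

(0, 3, 4)

First find the eigenvalue: Av = (0, 3, 4) = 1·(0, 3, 4), so λ = 1.
Then A^7 v = λ^7·v = 1^7·(0, 3, 4) = 1·(0, 3, 4) = (0, 3, 4).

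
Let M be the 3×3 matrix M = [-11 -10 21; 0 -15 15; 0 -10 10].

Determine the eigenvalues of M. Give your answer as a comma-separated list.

-11, -5, 0

The characteristic polynomial is p(lambda) = det(lambda·I - M).
Expanding along the first row, p(lambda) = lambda^3 + 16·lambda^2 + 55·lambda.
Since p(-11) = 0, lambda = -11 is a root.
Dividing by (lambda + 11) leaves lambda^2 + 5·lambda.
The quadratic factors as (lambda + 5)·lambda.
Eigenvalues: -11, -5, 0.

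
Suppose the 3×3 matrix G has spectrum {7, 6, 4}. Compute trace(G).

trace(G) is the sum of the eigenvalues: (7) + (6) + (4) = 17.

17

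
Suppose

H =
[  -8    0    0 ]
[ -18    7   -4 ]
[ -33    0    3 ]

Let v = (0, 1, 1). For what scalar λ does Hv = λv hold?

3

Compute Hv: H·(0, 1, 1) = (0, 3, 3).
Since Hv = λv, compare component 2: 3 = λ·1, so λ = 3.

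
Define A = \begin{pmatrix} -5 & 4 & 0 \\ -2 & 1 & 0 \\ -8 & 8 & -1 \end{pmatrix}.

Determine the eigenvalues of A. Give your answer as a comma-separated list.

The characteristic polynomial is p(lambda) = det(lambda·I - A).
Cofactor expansion gives p(lambda) = lambda^3 + 5·lambda^2 + 7·lambda + 3.
Rational-root test: lambda = -3 gives p(-3) = 0.
Factor out (lambda + 3): p(lambda) = (lambda + 3)·(lambda^2 + 2·lambda + 1).
The quadratic factor is (lambda + 1)^2.
Eigenvalues: -3, -1, -1.

-3, -1, -1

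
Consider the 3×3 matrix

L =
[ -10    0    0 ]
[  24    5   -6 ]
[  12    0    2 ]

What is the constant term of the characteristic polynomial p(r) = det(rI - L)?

p(0) = det(0·I − L) = det(−L) = (−1)^3·det(L).
det(L) = -100, so p(0) = 100.

100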